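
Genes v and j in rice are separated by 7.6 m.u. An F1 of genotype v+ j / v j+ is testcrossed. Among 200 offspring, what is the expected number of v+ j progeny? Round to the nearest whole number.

A map distance of 7.6 m.u. corresponds to a recombination frequency of 0.076.
The F1 is v+ j / v j+, so v+ j is a parental gamete class with expected frequency (1 − r)/2 = 0.924/2 = 0.4620.
Expected number = 0.4620 × 200 = 92.40 ≈ 92.

92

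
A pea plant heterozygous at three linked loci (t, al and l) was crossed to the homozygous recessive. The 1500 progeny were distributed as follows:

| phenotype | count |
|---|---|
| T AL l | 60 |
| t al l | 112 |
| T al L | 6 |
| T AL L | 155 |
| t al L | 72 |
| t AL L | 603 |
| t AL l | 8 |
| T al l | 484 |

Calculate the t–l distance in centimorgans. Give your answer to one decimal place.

The two most frequent reciprocal classes, t AL L and T al l, are the parental types, so the F1 was t AL L / T al l.
The two rarest classes, t AL l and T al L, are the double crossovers. Comparing them with the parentals, only the l allele has switched, so l is the middle locus and the order is al – l – t.
Crossovers in the l–t interval produce the single-crossover classes T AL L and t al l (155 + 112 = 267) plus the double crossovers (14).
RF(l–t) = (267 + 14) / 1500 = 281/1500 = 0.1873 → 18.7 centimorgans.

18.7 centimorgans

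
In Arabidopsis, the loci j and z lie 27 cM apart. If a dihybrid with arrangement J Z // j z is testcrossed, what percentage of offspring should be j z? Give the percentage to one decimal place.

A map distance of 27 cM corresponds to a recombination frequency of 0.270.
The F1 is J Z / j z, so j z is a parental gamete class with expected frequency (1 − r)/2 = 0.730/2 = 0.3650.
That is 0.3650 = 36.5% of the progeny.

36.5%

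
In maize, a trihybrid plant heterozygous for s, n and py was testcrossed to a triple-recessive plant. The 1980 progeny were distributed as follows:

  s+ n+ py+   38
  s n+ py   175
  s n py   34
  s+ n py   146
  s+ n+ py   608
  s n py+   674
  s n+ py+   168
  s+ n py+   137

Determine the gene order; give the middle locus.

py

The two most frequent reciprocal classes, s n py+ and s+ n+ py, are the parental types, so the F1 was s n py+ / s+ n+ py.
The two rarest classes, s n py and s+ n+ py+, are the double crossovers. Comparing them with the parentals, only the py allele has switched, so py is the middle locus and the order is n – py – s.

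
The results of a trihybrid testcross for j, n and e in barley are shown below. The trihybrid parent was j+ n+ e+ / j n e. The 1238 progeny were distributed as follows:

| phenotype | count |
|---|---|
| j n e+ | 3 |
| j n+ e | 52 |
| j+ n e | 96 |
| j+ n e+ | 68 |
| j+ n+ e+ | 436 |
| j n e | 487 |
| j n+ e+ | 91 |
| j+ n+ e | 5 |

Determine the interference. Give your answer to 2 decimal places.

The two rarest classes, j+ n+ e and j n e+, are the double crossovers. Comparing them with the parentals, only the e allele has switched, so e is the middle locus and the order is j – e – n.
j–e: (187 + 8)/1238 = 0.1575; e–n: (120 + 8)/1238 = 0.1034.
Expected DCO frequency = 0.1575 × 0.1034 ≈ 0.01629; observed = 8/1238 ≈ 0.00646.
Coefficient of coincidence = 0.00646/0.01629 ≈ 0.40; interference = 1 − 0.40 = 0.60.

0.60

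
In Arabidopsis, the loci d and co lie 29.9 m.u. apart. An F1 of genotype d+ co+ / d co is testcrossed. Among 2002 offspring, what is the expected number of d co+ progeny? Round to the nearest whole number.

A map distance of 29.9 m.u. corresponds to a recombination frequency of 0.299.
The F1 is d+ co+ / d co, so d co+ is a recombinant gamete class with expected frequency r/2 = 0.299/2 = 0.1495.
Expected number = 0.1495 × 2002 = 299.30 ≈ 299.

299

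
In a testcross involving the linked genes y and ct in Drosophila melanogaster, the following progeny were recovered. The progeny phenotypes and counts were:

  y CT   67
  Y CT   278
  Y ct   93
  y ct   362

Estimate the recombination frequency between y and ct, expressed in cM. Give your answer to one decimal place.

The two most frequent classes, Y CT (278) and y ct (362), are the parental types, so the F1 was Y CT / y ct.
The recombinant classes are Y ct and y CT: 93 + 67 = 160.
Recombination frequency = 160/800 = 0.2000 ≈ 20.0%, i.e. 20.0 cM.

20.0 cM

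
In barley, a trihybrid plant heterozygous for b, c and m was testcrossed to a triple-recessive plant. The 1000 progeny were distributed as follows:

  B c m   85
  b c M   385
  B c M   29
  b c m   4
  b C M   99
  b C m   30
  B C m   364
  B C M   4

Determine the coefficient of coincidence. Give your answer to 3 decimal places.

0.622

The two most frequent reciprocal classes, B C m and b c M, are the parental types, so the F1 was B C m / b c M.
The two rarest classes, B C M and b c m, are the double crossovers. Comparing them with the parentals, only the m allele has switched, so m is the middle locus and the order is c – m – b.
c–m: (184 + 8)/1000 = 0.1920; m–b: (59 + 8)/1000 = 0.0670.
Expected DCO frequency = 0.1920 × 0.0670 ≈ 0.01286; observed = 8/1000 ≈ 0.00800.
Coefficient of coincidence = 0.00800/0.01286 ≈ 0.622.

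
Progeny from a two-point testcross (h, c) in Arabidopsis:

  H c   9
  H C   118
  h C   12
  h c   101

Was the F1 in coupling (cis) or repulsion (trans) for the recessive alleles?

The two most frequent classes are H C (118) and h c (101); these are the parental (non-recombinant) types.
So the F1 carried H C on one chromosome and h c on the other — the recessive alleles are on the same chromosome (cis / coupling).

cis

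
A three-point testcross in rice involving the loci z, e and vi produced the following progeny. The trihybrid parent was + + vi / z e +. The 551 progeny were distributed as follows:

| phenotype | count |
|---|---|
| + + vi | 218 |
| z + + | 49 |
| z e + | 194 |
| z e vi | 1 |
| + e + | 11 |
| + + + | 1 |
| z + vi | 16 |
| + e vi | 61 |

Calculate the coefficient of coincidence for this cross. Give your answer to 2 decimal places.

0.34

The two rarest classes, + + + and z e vi, are the double crossovers. Comparing them with the parentals, only the vi allele has switched, so vi is the middle locus and the order is z – vi – e.
z–vi: (27 + 2)/551 = 0.0526; vi–e: (110 + 2)/551 = 0.2033.
Expected DCO frequency = 0.0526 × 0.2033 ≈ 0.01069; observed = 2/551 ≈ 0.00363.
Coefficient of coincidence = 0.00363/0.01069 ≈ 0.34.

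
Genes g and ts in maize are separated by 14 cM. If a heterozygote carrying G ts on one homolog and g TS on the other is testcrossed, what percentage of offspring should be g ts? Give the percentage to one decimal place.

A map distance of 14 cM corresponds to a recombination frequency of 0.140.
The F1 is G ts / g TS, so g ts is a recombinant gamete class with expected frequency r/2 = 0.140/2 = 0.0700.
That is 0.0700 = 7.0% of the progeny.

7.0%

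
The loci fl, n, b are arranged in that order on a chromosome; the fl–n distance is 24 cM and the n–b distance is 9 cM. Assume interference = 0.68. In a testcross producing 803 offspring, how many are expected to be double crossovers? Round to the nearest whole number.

Map distances give recombination frequencies of 0.240 and 0.090 for the two intervals.
With interference 0.68 (so coincidence = 0.32), expected double-crossover frequency = 0.240 × 0.090 × 0.32 = 0.00691.
Expected number = 0.00691 × 803 = 5.55 ≈ 6.

6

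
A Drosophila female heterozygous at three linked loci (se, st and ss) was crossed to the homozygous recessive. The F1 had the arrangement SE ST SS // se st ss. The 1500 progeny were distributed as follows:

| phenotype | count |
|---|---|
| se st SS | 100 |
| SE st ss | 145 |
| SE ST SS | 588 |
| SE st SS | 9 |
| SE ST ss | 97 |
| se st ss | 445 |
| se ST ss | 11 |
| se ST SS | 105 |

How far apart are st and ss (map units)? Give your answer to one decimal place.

14.5 map units

The two rarest classes, SE st SS and se ST ss, are the double crossovers. Comparing them with the parentals, only the st allele has switched, so st is the middle locus and the order is ss – st – se.
Crossovers in the ss–st interval produce the single-crossover classes SE ST ss and se st SS (97 + 100 = 197) plus the double crossovers (20).
RF(ss–st) = (197 + 20) / 1500 = 217/1500 = 0.1447 → 14.5 map units.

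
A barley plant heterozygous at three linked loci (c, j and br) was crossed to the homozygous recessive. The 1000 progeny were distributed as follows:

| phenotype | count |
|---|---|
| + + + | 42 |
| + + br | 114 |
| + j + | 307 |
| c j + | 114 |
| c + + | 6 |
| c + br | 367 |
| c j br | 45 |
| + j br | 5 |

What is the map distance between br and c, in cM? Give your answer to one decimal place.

23.9 cM

The two most frequent reciprocal classes, + j + and c + br, are the parental types, so the F1 was + j + / c + br.
The two rarest classes, + j br and c + +, are the double crossovers. Comparing them with the parentals, only the br allele has switched, so br is the middle locus and the order is j – br – c.
Crossovers in the br–c interval produce the single-crossover classes c j + and + + br (114 + 114 = 228) plus the double crossovers (11).
RF(br–c) = (228 + 11) / 1000 = 239/1000 = 0.2390 → 23.9 cM.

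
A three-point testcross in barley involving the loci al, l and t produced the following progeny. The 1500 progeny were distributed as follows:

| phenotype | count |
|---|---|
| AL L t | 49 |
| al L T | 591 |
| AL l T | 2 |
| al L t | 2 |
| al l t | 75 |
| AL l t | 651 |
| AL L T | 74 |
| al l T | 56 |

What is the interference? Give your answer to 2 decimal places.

0.64

The two most frequent reciprocal classes, al L T and AL l t, are the parental types, so the F1 was al L T / AL l t.
The two rarest classes, al L t and AL l T, are the double crossovers. Comparing them with the parentals, only the t allele has switched, so t is the middle locus and the order is al – t – l.
al–t: (149 + 4)/1500 = 0.1020; t–l: (105 + 4)/1500 = 0.0727.
Expected DCO frequency = 0.1020 × 0.0727 ≈ 0.00742; observed = 4/1500 ≈ 0.00267.
Coefficient of coincidence = 0.00267/0.00742 ≈ 0.36; interference = 1 − 0.36 = 0.64.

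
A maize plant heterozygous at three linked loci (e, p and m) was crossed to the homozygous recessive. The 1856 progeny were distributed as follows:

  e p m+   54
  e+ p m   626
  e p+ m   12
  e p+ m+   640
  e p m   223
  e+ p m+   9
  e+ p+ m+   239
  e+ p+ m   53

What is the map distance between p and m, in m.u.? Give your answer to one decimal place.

The two most frequent reciprocal classes, e+ p m and e p+ m+, are the parental types, so the F1 was e+ p m / e p+ m+.
The two rarest classes, e+ p m+ and e p+ m, are the double crossovers. Comparing them with the parentals, only the m allele has switched, so m is the middle locus and the order is e – m – p.
Crossovers in the m–p interval produce the single-crossover classes e+ p+ m and e p m+ (53 + 54 = 107) plus the double crossovers (21).
RF(m–p) = (107 + 21) / 1856 = 128/1856 = 0.0690 → 6.9 m.u.

6.9 m.u.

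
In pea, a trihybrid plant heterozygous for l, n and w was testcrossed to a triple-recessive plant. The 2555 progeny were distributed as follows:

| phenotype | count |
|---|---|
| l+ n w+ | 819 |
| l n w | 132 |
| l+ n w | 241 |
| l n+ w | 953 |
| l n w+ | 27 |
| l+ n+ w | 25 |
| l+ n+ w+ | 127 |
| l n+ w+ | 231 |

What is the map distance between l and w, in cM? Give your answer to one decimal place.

20.5 cM

The two most frequent reciprocal classes, l n+ w and l+ n w+, are the parental types, so the F1 was l n+ w / l+ n w+.
The two rarest classes, l+ n+ w and l n w+, are the double crossovers. Comparing them with the parentals, only the l allele has switched, so l is the middle locus and the order is w – l – n.
Crossovers in the w–l interval produce the single-crossover classes l n+ w+ and l+ n w (231 + 241 = 472) plus the double crossovers (52).
RF(w–l) = (472 + 52) / 2555 = 524/2555 = 0.2051 → 20.5 cM.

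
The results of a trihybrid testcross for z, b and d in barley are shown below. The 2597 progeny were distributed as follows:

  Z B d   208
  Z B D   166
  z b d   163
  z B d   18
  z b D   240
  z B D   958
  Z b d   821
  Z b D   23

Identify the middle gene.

d

The two most frequent reciprocal classes, z B D and Z b d, are the parental types, so the F1 was z B D / Z b d.
The two rarest classes, z B d and Z b D, are the double crossovers. Comparing them with the parentals, only the d allele has switched, so d is the middle locus and the order is b – d – z.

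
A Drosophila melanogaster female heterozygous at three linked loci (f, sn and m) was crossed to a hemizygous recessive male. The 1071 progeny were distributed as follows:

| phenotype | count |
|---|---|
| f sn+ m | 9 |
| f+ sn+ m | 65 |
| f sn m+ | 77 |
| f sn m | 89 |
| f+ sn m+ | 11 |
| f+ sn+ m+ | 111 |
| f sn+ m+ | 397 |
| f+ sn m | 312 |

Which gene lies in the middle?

The two most frequent reciprocal classes, f sn+ m+ and f+ sn m, are the parental types, so the F1 was f sn+ m+ / f+ sn m.
The two rarest classes, f sn+ m and f+ sn m+, are the double crossovers. Comparing them with the parentals, only the m allele has switched, so m is the middle locus and the order is f – m – sn.

m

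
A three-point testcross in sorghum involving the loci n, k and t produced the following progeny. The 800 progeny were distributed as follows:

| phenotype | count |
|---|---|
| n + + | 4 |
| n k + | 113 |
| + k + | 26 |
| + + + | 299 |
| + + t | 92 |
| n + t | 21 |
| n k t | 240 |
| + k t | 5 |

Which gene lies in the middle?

The two most frequent reciprocal classes, n k t and + + +, are the parental types, so the F1 was n k t / + + +.
The two rarest classes, + k t and n + +, are the double crossovers. Comparing them with the parentals, only the n allele has switched, so n is the middle locus and the order is k – n – t.

n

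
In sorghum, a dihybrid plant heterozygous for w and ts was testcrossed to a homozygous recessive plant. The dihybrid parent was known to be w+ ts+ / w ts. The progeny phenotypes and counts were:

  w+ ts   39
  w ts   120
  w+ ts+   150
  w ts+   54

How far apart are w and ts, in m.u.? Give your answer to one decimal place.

25.6 m.u.

The recombinant classes are w+ ts and w ts+: 39 + 54 = 93.
Recombination frequency = 93/363 = 0.2562 ≈ 25.6%, i.e. 25.6 m.u.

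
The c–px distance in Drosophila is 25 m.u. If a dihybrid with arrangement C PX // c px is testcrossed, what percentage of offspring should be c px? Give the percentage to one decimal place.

A map distance of 25 m.u. corresponds to a recombination frequency of 0.250.
The F1 is C PX / c px, so c px is a parental gamete class with expected frequency (1 − r)/2 = 0.750/2 = 0.3750.
That is 0.3750 = 37.5% of the progeny.

37.5%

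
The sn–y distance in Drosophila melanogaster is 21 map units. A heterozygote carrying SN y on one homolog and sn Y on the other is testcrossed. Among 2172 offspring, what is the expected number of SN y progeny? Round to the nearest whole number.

A map distance of 21 map units corresponds to a recombination frequency of 0.210.
The F1 is SN y / sn Y, so SN y is a parental gamete class with expected frequency (1 − r)/2 = 0.790/2 = 0.3950.
Expected number = 0.3950 × 2172 = 857.94 ≈ 858.

858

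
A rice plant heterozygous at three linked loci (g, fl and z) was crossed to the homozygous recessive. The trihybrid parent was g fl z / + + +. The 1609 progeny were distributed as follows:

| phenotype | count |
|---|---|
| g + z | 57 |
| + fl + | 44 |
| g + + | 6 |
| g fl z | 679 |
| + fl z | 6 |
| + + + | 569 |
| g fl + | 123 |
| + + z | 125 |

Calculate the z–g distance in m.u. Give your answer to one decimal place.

The two rarest classes, + fl z and g + +, are the double crossovers. Comparing them with the parentals, only the g allele has switched, so g is the middle locus and the order is fl – g – z.
Crossovers in the g–z interval produce the single-crossover classes g fl + and + + z (123 + 125 = 248) plus the double crossovers (12).
RF(g–z) = (248 + 12) / 1609 = 260/1609 = 0.1616 → 16.2 m.u.

16.2 m.u.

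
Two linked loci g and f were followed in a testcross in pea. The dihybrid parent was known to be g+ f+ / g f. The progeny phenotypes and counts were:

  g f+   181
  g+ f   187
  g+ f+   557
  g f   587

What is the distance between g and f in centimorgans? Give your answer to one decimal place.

The recombinant classes are g+ f and g f+: 187 + 181 = 368.
Recombination frequency = 368/1512 = 0.2434 ≈ 24.3%, i.e. 24.3 centimorgans.

24.3 centimorgans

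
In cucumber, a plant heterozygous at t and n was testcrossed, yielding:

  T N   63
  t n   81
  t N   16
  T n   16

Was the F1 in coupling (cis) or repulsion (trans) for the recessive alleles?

The two most frequent classes are T N (63) and t n (81); these are the parental (non-recombinant) types.
So the F1 carried T N on one chromosome and t n on the other — the recessive alleles are on the same chromosome (cis / coupling).

cis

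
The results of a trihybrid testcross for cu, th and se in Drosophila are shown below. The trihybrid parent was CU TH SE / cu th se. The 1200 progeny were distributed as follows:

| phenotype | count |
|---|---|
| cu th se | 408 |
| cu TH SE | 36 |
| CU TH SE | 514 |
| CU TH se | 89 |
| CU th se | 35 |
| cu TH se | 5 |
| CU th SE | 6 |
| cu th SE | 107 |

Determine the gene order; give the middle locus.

th

The two rarest classes, CU th SE and cu TH se, are the double crossovers. Comparing them with the parentals, only the th allele has switched, so th is the middle locus and the order is cu – th – se.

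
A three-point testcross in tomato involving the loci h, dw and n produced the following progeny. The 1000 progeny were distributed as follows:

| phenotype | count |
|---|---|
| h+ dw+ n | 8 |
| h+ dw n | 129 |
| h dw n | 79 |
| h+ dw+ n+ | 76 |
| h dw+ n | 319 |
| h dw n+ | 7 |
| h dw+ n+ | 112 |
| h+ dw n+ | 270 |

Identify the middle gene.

h

The two most frequent reciprocal classes, h+ dw n+ and h dw+ n, are the parental types, so the F1 was h+ dw n+ / h dw+ n.
The two rarest classes, h dw n+ and h+ dw+ n, are the double crossovers. Comparing them with the parentals, only the h allele has switched, so h is the middle locus and the order is n – h – dw.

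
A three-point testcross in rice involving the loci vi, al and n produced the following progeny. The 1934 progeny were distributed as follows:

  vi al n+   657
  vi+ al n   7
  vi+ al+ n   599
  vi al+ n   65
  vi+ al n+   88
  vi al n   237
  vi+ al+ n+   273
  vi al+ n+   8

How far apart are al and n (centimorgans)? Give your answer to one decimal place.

27.1 centimorgans

The two most frequent reciprocal classes, vi+ al+ n and vi al n+, are the parental types, so the F1 was vi+ al+ n / vi al n+.
The two rarest classes, vi+ al n and vi al+ n+, are the double crossovers. Comparing them with the parentals, only the al allele has switched, so al is the middle locus and the order is n – al – vi.
Crossovers in the n–al interval produce the single-crossover classes vi+ al+ n+ and vi al n (273 + 237 = 510) plus the double crossovers (15).
RF(n–al) = (510 + 15) / 1934 = 525/1934 = 0.2715 → 27.1 centimorgans.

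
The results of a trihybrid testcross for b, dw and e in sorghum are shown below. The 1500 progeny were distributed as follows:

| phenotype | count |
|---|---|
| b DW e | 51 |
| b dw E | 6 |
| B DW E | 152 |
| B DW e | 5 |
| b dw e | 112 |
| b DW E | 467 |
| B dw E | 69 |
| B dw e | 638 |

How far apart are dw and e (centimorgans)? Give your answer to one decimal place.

The two most frequent reciprocal classes, B dw e and b DW E, are the parental types, so the F1 was B dw e / b DW E.
The two rarest classes, B DW e and b dw E, are the double crossovers. Comparing them with the parentals, only the dw allele has switched, so dw is the middle locus and the order is b – dw – e.
Crossovers in the dw–e interval produce the single-crossover classes B dw E and b DW e (69 + 51 = 120) plus the double crossovers (11).
RF(dw–e) = (120 + 11) / 1500 = 131/1500 = 0.0873 → 8.7 centimorgans.

8.7 centimorgans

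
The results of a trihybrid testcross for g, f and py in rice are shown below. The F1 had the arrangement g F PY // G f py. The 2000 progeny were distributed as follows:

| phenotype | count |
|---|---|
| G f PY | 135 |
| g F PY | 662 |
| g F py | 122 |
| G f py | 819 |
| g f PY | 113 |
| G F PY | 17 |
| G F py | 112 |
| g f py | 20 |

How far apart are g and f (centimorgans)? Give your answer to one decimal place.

13.1 centimorgans

The two rarest classes, G F PY and g f py, are the double crossovers. Comparing them with the parentals, only the g allele has switched, so g is the middle locus and the order is py – g – f.
Crossovers in the g–f interval produce the single-crossover classes g f PY and G F py (113 + 112 = 225) plus the double crossovers (37).
RF(g–f) = (225 + 37) / 2000 = 262/2000 = 0.1310 → 13.1 centimorgans.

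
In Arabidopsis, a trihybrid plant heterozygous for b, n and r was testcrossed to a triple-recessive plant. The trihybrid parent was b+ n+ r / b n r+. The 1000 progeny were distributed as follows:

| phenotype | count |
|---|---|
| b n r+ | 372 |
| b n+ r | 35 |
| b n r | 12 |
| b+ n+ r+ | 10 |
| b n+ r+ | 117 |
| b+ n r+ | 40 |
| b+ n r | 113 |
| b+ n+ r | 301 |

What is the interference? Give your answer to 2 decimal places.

0.10

The two rarest classes, b+ n+ r+ and b n r, are the double crossovers. Comparing them with the parentals, only the r allele has switched, so r is the middle locus and the order is b – r – n.
b–r: (75 + 22)/1000 = 0.0970; r–n: (230 + 22)/1000 = 0.2520.
Expected DCO frequency = 0.0970 × 0.2520 ≈ 0.02444; observed = 22/1000 ≈ 0.02200.
Coefficient of coincidence = 0.02200/0.02444 ≈ 0.90; interference = 1 − 0.90 = 0.10.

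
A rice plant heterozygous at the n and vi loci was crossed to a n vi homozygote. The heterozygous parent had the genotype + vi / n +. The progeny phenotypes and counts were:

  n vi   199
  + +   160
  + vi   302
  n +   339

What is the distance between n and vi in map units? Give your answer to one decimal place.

35.9 map units

The recombinant classes are + + and n vi: 160 + 199 = 359.
Recombination frequency = 359/1000 = 0.3590 ≈ 35.9%, i.e. 35.9 map units.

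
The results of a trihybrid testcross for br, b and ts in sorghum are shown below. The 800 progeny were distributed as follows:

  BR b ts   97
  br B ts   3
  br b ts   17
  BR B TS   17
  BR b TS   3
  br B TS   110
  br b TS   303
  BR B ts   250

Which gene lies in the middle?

The two most frequent reciprocal classes, br b TS and BR B ts, are the parental types, so the F1 was br b TS / BR B ts.
The two rarest classes, BR b TS and br B ts, are the double crossovers. Comparing them with the parentals, only the br allele has switched, so br is the middle locus and the order is b – br – ts.

br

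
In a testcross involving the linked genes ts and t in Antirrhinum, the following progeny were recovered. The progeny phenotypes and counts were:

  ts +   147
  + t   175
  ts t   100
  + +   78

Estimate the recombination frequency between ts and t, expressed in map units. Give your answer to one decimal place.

35.6 map units

The two most frequent classes, + t (175) and ts + (147), are the parental types, so the F1 was + t / ts +.
The recombinant classes are + + and ts t: 78 + 100 = 178.
Recombination frequency = 178/500 = 0.3560 ≈ 35.6%, i.e. 35.6 map units.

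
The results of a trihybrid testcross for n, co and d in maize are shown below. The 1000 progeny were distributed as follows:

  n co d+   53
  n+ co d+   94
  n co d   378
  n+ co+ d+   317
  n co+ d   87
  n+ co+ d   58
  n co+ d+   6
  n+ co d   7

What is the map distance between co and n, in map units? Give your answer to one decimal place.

19.4 map units

The two most frequent reciprocal classes, n+ co+ d+ and n co d, are the parental types, so the F1 was n+ co+ d+ / n co d.
The two rarest classes, n co+ d+ and n+ co d, are the double crossovers. Comparing them with the parentals, only the n allele has switched, so n is the middle locus and the order is co – n – d.
Crossovers in the co–n interval produce the single-crossover classes n+ co d+ and n co+ d (94 + 87 = 181) plus the double crossovers (13).
RF(co–n) = (181 + 13) / 1000 = 194/1000 = 0.1940 → 19.4 map units.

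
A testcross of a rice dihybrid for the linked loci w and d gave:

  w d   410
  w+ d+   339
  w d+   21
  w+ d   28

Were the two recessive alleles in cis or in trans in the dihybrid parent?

cis

The two most frequent classes are w+ d+ (339) and w d (410); these are the parental (non-recombinant) types.
So the F1 carried w+ d+ on one chromosome and w d on the other — the recessive alleles are on the same chromosome (cis / coupling).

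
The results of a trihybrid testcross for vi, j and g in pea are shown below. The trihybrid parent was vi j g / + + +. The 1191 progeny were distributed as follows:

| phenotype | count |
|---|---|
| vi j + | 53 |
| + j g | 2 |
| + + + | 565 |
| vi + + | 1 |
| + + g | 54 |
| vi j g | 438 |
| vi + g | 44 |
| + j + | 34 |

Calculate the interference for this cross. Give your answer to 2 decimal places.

0.60

The two rarest classes, + j g and vi + +, are the double crossovers. Comparing them with the parentals, only the vi allele has switched, so vi is the middle locus and the order is g – vi – j.
g–vi: (107 + 3)/1191 = 0.0924; vi–j: (78 + 3)/1191 = 0.0680.
Expected DCO frequency = 0.0924 × 0.0680 ≈ 0.00628; observed = 3/1191 ≈ 0.00252.
Coefficient of coincidence = 0.00252/0.00628 ≈ 0.40; interference = 1 − 0.40 = 0.60.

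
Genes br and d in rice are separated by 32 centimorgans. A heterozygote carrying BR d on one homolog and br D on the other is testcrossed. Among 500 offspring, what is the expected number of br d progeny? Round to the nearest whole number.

A map distance of 32 centimorgans corresponds to a recombination frequency of 0.320.
The F1 is BR d / br D, so br d is a recombinant gamete class with expected frequency r/2 = 0.320/2 = 0.1600.
Expected number = 0.1600 × 500 = 80.00 ≈ 80.

80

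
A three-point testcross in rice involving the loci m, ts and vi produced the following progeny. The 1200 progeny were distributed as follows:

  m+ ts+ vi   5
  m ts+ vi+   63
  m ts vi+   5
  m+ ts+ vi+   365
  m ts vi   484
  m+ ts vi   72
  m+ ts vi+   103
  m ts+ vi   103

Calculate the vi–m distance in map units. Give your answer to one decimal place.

12.1 map units

The two most frequent reciprocal classes, m+ ts+ vi+ and m ts vi, are the parental types, so the F1 was m+ ts+ vi+ / m ts vi.
The two rarest classes, m+ ts+ vi and m ts vi+, are the double crossovers. Comparing them with the parentals, only the vi allele has switched, so vi is the middle locus and the order is m – vi – ts.
Crossovers in the m–vi interval produce the single-crossover classes m ts+ vi+ and m+ ts vi (63 + 72 = 135) plus the double crossovers (10).
RF(m–vi) = (135 + 10) / 1200 = 145/1200 = 0.1208 → 12.1 map units.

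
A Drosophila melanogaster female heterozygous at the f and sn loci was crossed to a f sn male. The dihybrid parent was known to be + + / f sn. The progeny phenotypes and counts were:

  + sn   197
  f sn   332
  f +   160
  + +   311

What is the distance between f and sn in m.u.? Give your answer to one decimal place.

35.7 m.u.

The recombinant classes are + sn and f +: 197 + 160 = 357.
Recombination frequency = 357/1000 = 0.3570 ≈ 35.7%, i.e. 35.7 m.u.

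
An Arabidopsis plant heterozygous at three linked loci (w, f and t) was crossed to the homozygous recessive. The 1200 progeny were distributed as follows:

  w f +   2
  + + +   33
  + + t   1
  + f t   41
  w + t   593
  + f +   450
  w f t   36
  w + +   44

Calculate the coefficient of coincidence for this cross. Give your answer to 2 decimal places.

The two most frequent reciprocal classes, w + t and + f +, are the parental types, so the F1 was w + t / + f +.
The two rarest classes, + + t and w f +, are the double crossovers. Comparing them with the parentals, only the w allele has switched, so w is the middle locus and the order is f – w – t.
f–w: (69 + 3)/1200 = 0.0600; w–t: (85 + 3)/1200 = 0.0733.
Expected DCO frequency = 0.0600 × 0.0733 ≈ 0.00440; observed = 3/1200 ≈ 0.00250.
Coefficient of coincidence = 0.00250/0.00440 ≈ 0.57.

0.57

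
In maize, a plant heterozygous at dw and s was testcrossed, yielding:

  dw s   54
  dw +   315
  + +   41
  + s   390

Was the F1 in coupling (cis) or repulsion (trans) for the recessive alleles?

The two most frequent classes are + s (390) and dw + (315); these are the parental (non-recombinant) types.
So the F1 carried + s on one chromosome and dw + on the other — the recessive alleles are on opposite chromosomes (trans / repulsion).

trans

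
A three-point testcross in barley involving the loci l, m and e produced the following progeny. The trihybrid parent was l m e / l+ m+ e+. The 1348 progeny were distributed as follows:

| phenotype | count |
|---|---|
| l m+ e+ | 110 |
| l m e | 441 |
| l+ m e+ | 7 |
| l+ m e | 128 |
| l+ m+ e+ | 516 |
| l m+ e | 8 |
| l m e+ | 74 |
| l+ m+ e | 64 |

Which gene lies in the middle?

The two rarest classes, l m+ e and l+ m e+, are the double crossovers. Comparing them with the parentals, only the m allele has switched, so m is the middle locus and the order is l – m – e.

m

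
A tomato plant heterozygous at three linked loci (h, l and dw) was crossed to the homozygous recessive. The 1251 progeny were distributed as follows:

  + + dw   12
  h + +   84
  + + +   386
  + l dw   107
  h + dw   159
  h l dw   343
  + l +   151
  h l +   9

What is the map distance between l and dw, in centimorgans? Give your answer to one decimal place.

The two most frequent reciprocal classes, h l dw and + + +, are the parental types, so the F1 was h l dw / + + +.
The two rarest classes, h l + and + + dw, are the double crossovers. Comparing them with the parentals, only the dw allele has switched, so dw is the middle locus and the order is l – dw – h.
Crossovers in the l–dw interval produce the single-crossover classes h + dw and + l + (159 + 151 = 310) plus the double crossovers (21).
RF(l–dw) = (310 + 21) / 1251 = 331/1251 = 0.2646 → 26.5 centimorgans.

26.5 centimorgans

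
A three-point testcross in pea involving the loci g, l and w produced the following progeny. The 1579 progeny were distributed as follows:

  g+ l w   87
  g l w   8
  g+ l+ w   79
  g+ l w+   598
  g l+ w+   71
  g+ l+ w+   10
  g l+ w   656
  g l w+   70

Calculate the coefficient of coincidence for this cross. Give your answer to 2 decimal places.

The two most frequent reciprocal classes, g+ l w+ and g l+ w, are the parental types, so the F1 was g+ l w+ / g l+ w.
The two rarest classes, g+ l+ w+ and g l w, are the double crossovers. Comparing them with the parentals, only the l allele has switched, so l is the middle locus and the order is g – l – w.
g–l: (149 + 18)/1579 = 0.1058; l–w: (158 + 18)/1579 = 0.1115.
Expected DCO frequency = 0.1058 × 0.1115 ≈ 0.01180; observed = 18/1579 ≈ 0.01140.
Coefficient of coincidence = 0.01140/0.01180 ≈ 0.97.

0.97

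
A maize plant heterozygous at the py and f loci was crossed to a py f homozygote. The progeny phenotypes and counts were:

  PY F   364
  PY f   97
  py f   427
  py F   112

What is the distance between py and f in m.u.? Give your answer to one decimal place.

20.9 m.u.

The two most frequent classes, PY F (364) and py f (427), are the parental types, so the F1 was PY F / py f.
The recombinant classes are PY f and py F: 97 + 112 = 209.
Recombination frequency = 209/1000 = 0.2090 ≈ 20.9%, i.e. 20.9 m.u.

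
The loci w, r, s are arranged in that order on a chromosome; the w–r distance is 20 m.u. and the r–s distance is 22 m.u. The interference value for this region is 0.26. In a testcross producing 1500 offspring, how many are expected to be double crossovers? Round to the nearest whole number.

Map distances give recombination frequencies of 0.200 and 0.220 for the two intervals.
With interference 0.26 (so coincidence = 0.74), expected double-crossover frequency = 0.200 × 0.220 × 0.74 = 0.03256.
Expected number = 0.03256 × 1500 = 48.84 ≈ 49.

49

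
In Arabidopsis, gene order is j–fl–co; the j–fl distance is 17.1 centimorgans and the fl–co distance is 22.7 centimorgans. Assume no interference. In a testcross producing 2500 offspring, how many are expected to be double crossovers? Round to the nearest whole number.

Map distances give recombination frequencies of 0.171 and 0.227 for the two intervals.
With no interference, expected double-crossover frequency = 0.171 × 0.227 = 0.03882.
Expected number = 0.03882 × 2500 = 97.04 ≈ 97.

97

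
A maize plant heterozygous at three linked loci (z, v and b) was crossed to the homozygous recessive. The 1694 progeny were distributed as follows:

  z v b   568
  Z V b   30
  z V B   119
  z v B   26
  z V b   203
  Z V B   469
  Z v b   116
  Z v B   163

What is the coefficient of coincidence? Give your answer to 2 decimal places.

0.77

The two most frequent reciprocal classes, z v b and Z V B, are the parental types, so the F1 was z v b / Z V B.
The two rarest classes, z v B and Z V b, are the double crossovers. Comparing them with the parentals, only the b allele has switched, so b is the middle locus and the order is z – b – v.
z–b: (235 + 56)/1694 = 0.1718; b–v: (366 + 56)/1694 = 0.2491.
Expected DCO frequency = 0.1718 × 0.2491 ≈ 0.04280; observed = 56/1694 ≈ 0.03306.
Coefficient of coincidence = 0.03306/0.04280 ≈ 0.77.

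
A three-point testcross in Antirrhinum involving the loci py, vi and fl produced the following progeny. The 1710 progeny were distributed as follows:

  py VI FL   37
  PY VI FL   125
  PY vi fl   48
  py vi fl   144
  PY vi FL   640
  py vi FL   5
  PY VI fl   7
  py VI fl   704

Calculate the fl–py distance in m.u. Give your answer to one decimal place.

The two most frequent reciprocal classes, PY vi FL and py VI fl, are the parental types, so the F1 was PY vi FL / py VI fl.
The two rarest classes, py vi FL and PY VI fl, are the double crossovers. Comparing them with the parentals, only the py allele has switched, so py is the middle locus and the order is fl – py – vi.
Crossovers in the fl–py interval produce the single-crossover classes PY vi fl and py VI FL (48 + 37 = 85) plus the double crossovers (12).
RF(fl–py) = (85 + 12) / 1710 = 97/1710 = 0.0567 → 5.7 m.u.

5.7 m.u.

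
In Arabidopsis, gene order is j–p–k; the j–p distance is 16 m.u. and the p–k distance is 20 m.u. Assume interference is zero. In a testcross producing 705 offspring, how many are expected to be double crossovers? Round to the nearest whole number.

23

Map distances give recombination frequencies of 0.160 and 0.200 for the two intervals.
With no interference, expected double-crossover frequency = 0.160 × 0.200 = 0.03200.
Expected number = 0.03200 × 705 = 22.56 ≈ 23.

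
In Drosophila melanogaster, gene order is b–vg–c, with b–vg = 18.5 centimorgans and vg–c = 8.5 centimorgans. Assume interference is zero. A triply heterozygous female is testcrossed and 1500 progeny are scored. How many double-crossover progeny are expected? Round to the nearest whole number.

Map distances give recombination frequencies of 0.185 and 0.085 for the two intervals.
With no interference, expected double-crossover frequency = 0.185 × 0.085 = 0.01572.
Expected number = 0.01572 × 1500 = 23.59 ≈ 24.

24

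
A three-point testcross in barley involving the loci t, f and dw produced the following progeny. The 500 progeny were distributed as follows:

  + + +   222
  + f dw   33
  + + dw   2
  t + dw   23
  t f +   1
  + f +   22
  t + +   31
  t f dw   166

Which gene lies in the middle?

dw

The two most frequent reciprocal classes, t f dw and + + +, are the parental types, so the F1 was t f dw / + + +.
The two rarest classes, t f + and + + dw, are the double crossovers. Comparing them with the parentals, only the dw allele has switched, so dw is the middle locus and the order is f – dw – t.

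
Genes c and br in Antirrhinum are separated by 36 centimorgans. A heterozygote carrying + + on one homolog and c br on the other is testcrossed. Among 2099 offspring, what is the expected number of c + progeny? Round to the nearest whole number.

A map distance of 36 centimorgans corresponds to a recombination frequency of 0.360.
The F1 is + + / c br, so c + is a recombinant gamete class with expected frequency r/2 = 0.360/2 = 0.1800.
Expected number = 0.1800 × 2099 = 377.82 ≈ 378.

378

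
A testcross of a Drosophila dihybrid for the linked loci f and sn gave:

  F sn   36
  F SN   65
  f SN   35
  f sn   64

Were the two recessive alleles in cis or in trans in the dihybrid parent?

cis

The two most frequent classes are F SN (65) and f sn (64); these are the parental (non-recombinant) types.
So the F1 carried F SN on one chromosome and f sn on the other — the recessive alleles are on the same chromosome (cis / coupling).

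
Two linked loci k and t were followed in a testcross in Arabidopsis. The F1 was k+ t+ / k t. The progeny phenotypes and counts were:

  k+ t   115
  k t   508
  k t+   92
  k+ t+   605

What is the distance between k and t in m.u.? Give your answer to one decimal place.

The recombinant classes are k+ t and k t+: 115 + 92 = 207.
Recombination frequency = 207/1320 = 0.1568 ≈ 15.7%, i.e. 15.7 m.u.

15.7 m.u.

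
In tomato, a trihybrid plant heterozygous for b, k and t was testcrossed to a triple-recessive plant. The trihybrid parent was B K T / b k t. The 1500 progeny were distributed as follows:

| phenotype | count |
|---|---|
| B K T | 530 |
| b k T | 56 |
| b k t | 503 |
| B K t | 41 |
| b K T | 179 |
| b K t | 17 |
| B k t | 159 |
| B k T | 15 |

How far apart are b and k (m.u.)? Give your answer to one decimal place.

24.7 m.u.

The two rarest classes, B k T and b K t, are the double crossovers. Comparing them with the parentals, only the k allele has switched, so k is the middle locus and the order is b – k – t.
Crossovers in the b–k interval produce the single-crossover classes b K T and B k t (179 + 159 = 338) plus the double crossovers (32).
RF(b–k) = (338 + 32) / 1500 = 370/1500 = 0.2467 → 24.7 m.u.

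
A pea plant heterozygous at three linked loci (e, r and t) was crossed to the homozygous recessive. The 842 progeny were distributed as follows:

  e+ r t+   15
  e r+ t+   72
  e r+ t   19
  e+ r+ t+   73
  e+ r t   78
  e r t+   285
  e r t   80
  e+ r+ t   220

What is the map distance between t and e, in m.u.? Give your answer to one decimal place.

22.2 m.u.

The two most frequent reciprocal classes, e r t+ and e+ r+ t, are the parental types, so the F1 was e r t+ / e+ r+ t.
The two rarest classes, e+ r t+ and e r+ t, are the double crossovers. Comparing them with the parentals, only the e allele has switched, so e is the middle locus and the order is r – e – t.
Crossovers in the e–t interval produce the single-crossover classes e r t and e+ r+ t+ (80 + 73 = 153) plus the double crossovers (34).
RF(e–t) = (153 + 34) / 842 = 187/842 = 0.2221 → 22.2 m.u.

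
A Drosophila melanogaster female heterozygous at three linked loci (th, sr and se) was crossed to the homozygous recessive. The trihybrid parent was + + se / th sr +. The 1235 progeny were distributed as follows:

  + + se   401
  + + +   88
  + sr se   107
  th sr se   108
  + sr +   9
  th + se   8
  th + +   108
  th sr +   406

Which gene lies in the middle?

th

The two rarest classes, th + se and + sr +, are the double crossovers. Comparing them with the parentals, only the th allele has switched, so th is the middle locus and the order is sr – th – se.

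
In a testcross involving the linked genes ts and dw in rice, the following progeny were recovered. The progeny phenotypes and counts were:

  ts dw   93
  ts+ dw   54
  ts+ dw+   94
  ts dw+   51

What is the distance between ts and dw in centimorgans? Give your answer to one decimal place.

The two most frequent classes, ts+ dw+ (94) and ts dw (93), are the parental types, so the F1 was ts+ dw+ / ts dw.
The recombinant classes are ts+ dw and ts dw+: 54 + 51 = 105.
Recombination frequency = 105/292 = 0.3596 ≈ 36.0%, i.e. 36.0 centimorgans.

36.0 centimorgans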